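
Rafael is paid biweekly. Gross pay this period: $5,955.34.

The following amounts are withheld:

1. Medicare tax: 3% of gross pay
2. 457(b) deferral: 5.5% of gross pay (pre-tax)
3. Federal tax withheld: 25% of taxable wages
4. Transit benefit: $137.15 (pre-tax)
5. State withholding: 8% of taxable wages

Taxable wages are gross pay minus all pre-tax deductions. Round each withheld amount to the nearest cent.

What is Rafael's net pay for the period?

$3,500.08

Transit benefit: $137.15
457(b) deferral: $5,955.34 × 0.055 = $327.54
Pre-tax total = $137.15 + $327.54 = $464.69
Taxable wages = $5,955.34 − $464.69 = $5,490.65
Federal tax withheld: $5,490.65 × 0.25 = $1,372.66
State withholding: $5,490.65 × 0.08 = $439.25
Medicare tax: $5,955.34 × 0.03 = $178.66
Total deductions = $137.15 + $327.54 + $1,372.66 + $439.25 + $178.66 = $2,455.26
Net pay = $5,955.34 − $2,455.26 = $3,500.08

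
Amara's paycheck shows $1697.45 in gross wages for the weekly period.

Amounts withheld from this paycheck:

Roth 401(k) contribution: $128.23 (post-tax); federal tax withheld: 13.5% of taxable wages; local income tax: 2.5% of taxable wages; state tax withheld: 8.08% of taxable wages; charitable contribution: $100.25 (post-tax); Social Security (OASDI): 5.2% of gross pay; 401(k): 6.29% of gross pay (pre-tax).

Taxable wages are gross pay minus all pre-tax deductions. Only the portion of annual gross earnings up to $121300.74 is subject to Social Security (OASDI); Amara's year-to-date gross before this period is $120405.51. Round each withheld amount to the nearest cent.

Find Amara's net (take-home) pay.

401(k): $1697.45 × 0.0629 = $106.77
Taxable wages = $1697.45 − $106.77 = $1590.68
Local income tax: $1590.68 × 0.025 = $39.77
Federal tax withheld: $1590.68 × 0.135 = $214.74
State tax withheld: $1590.68 × 0.0808 = $128.53
Social Security (OASDI): only $121300.74 − $120405.51 = $895.23 of this check is subject → $895.23 × 0.052 = $46.55
Roth 401(k) contribution: $128.23
Charitable contribution: $100.25
Total deductions = $106.77 + $39.77 + $214.74 + $128.53 + $46.55 + $128.23 + $100.25 = $764.84
Net pay = $1697.45 − $764.84 = $932.61

$932.61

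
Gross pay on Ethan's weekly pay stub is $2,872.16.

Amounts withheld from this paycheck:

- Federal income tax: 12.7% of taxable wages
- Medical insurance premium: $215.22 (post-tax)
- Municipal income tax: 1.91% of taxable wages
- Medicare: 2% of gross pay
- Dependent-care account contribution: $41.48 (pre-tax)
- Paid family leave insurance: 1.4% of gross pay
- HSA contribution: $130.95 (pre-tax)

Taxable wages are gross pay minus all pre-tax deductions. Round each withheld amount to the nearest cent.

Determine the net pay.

HSA contribution: $130.95
Dependent-care account contribution: $41.48
Pre-tax total = $130.95 + $41.48 = $172.43
Taxable wages = $2,872.16 − $172.43 = $2,699.73
Municipal income tax: $2,699.73 × 0.0191 = $51.56
Federal income tax: $2,699.73 × 0.127 = $342.87
Medicare: $2,872.16 × 0.02 = $57.44
Paid family leave insurance: $2,872.16 × 0.014 = $40.21
Medical insurance premium: $215.22
Total deductions = $130.95 + $41.48 + $51.56 + $342.87 + $57.44 + $40.21 + $215.22 = $879.73
Net pay = $2,872.16 − $879.73 = $1,992.43

$1,992.43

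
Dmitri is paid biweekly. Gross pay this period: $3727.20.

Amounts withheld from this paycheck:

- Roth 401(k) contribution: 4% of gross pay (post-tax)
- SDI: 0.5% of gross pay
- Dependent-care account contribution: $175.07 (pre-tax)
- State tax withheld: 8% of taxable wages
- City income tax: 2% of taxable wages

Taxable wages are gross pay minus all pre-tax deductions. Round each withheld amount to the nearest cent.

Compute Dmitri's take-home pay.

Dependent-care account contribution: $175.07
Taxable wages = $3727.20 − $175.07 = $3552.13
City income tax: $3552.13 × 0.02 = $71.04
State tax withheld: $3552.13 × 0.08 = $284.17
SDI: $3727.20 × 0.005 = $18.64
Roth 401(k) contribution: $3727.20 × 0.04 = $149.09
Total deductions = $175.07 + $71.04 + $284.17 + $18.64 + $149.09 = $698.01
Net pay = $3727.20 − $698.01 = $3029.19

$3029.19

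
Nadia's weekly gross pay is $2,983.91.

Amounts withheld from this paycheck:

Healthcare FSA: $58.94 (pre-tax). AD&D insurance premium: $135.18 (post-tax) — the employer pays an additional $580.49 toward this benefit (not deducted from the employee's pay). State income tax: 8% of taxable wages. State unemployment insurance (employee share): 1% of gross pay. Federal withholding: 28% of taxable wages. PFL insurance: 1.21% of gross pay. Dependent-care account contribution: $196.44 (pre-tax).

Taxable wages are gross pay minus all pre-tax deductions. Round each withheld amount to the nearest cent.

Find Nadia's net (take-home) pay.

$1,545.13

Healthcare FSA: $58.94
Dependent-care account contribution: $196.44
Pre-tax total = $58.94 + $196.44 = $255.38
Taxable wages = $2,983.91 − $255.38 = $2,728.53
Federal withholding: $2,728.53 × 0.28 = $763.99
State income tax: $2,728.53 × 0.08 = $218.28
PFL insurance: $2,983.91 × 0.0121 = $36.11
State unemployment insurance (employee share): $2,983.91 × 0.01 = $29.84
AD&D insurance premium: $135.18
(Employer's $580.49 toward AD&D insurance premium is not withheld from the employee.)
Total deductions = $58.94 + $196.44 + $763.99 + $218.28 + $36.11 + $29.84 + $135.18 = $1,438.78
Net pay = $2,983.91 − $1,438.78 = $1,545.13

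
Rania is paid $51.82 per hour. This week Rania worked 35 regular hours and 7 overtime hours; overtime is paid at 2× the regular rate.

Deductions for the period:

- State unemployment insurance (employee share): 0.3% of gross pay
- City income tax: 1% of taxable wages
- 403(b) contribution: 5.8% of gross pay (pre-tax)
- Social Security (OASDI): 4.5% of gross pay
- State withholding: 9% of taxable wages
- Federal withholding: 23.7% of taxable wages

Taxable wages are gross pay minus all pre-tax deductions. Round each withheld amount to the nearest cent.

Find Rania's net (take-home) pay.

Regular pay: 35 × $51.82 = $1813.70
Overtime pay: 7 × $51.82 × 2 = $725.48
Gross pay = $1813.70 + $725.48 = $2539.18
403(b) contribution: $2539.18 × 0.058 = $147.27
Taxable wages = $2539.18 − $147.27 = $2391.91
State withholding: $2391.91 × 0.09 = $215.27
Federal withholding: $2391.91 × 0.237 = $566.88
City income tax: $2391.91 × 0.01 = $23.92
Social Security (OASDI): $2539.18 × 0.045 = $114.26
State unemployment insurance (employee share): $2539.18 × 0.003 = $7.62
Total deductions = $147.27 + $215.27 + $566.88 + $23.92 + $114.26 + $7.62 = $1075.22
Net pay = $2539.18 − $1075.22 = $1463.96

$1463.96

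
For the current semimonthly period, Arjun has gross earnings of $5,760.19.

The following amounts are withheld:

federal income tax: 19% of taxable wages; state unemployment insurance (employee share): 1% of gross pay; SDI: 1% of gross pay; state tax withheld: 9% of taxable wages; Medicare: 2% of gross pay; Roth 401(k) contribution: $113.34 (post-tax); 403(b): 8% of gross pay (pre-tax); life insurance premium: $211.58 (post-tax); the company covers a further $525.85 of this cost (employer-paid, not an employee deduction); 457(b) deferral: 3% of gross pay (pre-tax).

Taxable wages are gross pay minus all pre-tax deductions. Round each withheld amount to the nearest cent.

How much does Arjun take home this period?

$3,135.80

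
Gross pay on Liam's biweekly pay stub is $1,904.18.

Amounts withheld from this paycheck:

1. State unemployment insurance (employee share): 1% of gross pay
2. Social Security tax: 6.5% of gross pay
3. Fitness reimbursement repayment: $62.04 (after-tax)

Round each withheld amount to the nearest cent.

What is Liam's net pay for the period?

$1,699.33

Social Security tax: $1,904.18 × 0.065 = $123.77
State unemployment insurance (employee share): $1,904.18 × 0.01 = $19.04
Fitness reimbursement repayment: $62.04
Total deductions = $123.77 + $19.04 + $62.04 = $204.85
Net pay = $1,904.18 − $204.85 = $1,699.33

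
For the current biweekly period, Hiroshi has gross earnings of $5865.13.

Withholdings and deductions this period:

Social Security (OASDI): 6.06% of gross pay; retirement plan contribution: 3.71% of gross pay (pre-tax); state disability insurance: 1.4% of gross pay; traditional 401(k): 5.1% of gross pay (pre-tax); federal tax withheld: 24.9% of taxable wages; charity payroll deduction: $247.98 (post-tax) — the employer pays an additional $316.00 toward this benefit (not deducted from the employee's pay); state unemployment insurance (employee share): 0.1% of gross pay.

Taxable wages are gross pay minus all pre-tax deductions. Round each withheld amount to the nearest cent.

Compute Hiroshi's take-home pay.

$3325.27

Traditional 401(k): $5865.13 × 0.051 = $299.12
Retirement plan contribution: $5865.13 × 0.0371 = $217.60
Pre-tax total = $299.12 + $217.60 = $516.72
Taxable wages = $5865.13 − $516.72 = $5348.41
Federal tax withheld: $5348.41 × 0.249 = $1331.75
Social Security (OASDI): $5865.13 × 0.0606 = $355.43
State disability insurance: $5865.13 × 0.014 = $82.11
State unemployment insurance (employee share): $5865.13 × 0.001 = $5.87
Charity payroll deduction: $247.98
(Employer's $316.00 toward charity payroll deduction is not withheld from the employee.)
Total deductions = $299.12 + $217.60 + $1331.75 + $355.43 + $82.11 + $5.87 + $247.98 = $2539.86
Net pay = $5865.13 − $2539.86 = $3325.27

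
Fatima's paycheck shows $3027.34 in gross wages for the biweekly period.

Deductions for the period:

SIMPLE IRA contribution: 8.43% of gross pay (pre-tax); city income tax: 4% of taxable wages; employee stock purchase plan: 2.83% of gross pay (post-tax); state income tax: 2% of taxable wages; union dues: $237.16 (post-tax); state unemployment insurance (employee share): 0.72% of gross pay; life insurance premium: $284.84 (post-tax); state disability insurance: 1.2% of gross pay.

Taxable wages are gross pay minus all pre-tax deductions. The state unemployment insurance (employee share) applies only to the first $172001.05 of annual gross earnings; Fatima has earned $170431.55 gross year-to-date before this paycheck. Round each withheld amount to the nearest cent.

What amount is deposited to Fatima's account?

SIMPLE IRA contribution: $3027.34 × 0.0843 = $255.20
Taxable wages = $3027.34 − $255.20 = $2772.14
City income tax: $2772.14 × 0.04 = $110.89
State income tax: $2772.14 × 0.02 = $55.44
State disability insurance: $3027.34 × 0.012 = $36.33
State unemployment insurance (employee share): only $172001.05 − $170431.55 = $1569.50 of this check is subject → $1569.50 × 0.0072 = $11.30
Life insurance premium: $284.84
Employee stock purchase plan: $3027.34 × 0.0283 = $85.67
Union dues: $237.16
Total deductions = $255.20 + $110.89 + $55.44 + $36.33 + $11.30 + $284.84 + $85.67 + $237.16 = $1076.83
Net pay = $3027.34 − $1076.83 = $1950.51

$1950.51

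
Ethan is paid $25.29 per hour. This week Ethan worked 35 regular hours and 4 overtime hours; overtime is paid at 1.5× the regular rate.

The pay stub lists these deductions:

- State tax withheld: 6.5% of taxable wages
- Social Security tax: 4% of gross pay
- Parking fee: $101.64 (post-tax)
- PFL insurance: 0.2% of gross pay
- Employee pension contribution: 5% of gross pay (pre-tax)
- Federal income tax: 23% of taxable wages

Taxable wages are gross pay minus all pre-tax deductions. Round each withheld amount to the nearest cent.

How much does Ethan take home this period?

$549.27

Regular pay: 35 × $25.29 = $885.15
Overtime pay: 4 × $25.29 × 1.5 = $151.74
Gross pay = $885.15 + $151.74 = $1,036.89
Employee pension contribution: $1,036.89 × 0.05 = $51.84
Taxable wages = $1,036.89 − $51.84 = $985.05
Federal income tax: $985.05 × 0.23 = $226.56
State tax withheld: $985.05 × 0.065 = $64.03
PFL insurance: $1,036.89 × 0.002 = $2.07
Social Security tax: $1,036.89 × 0.04 = $41.48
Parking fee: $101.64
Total deductions = $51.84 + $226.56 + $64.03 + $2.07 + $41.48 + $101.64 = $487.62
Net pay = $1,036.89 − $487.62 = $549.27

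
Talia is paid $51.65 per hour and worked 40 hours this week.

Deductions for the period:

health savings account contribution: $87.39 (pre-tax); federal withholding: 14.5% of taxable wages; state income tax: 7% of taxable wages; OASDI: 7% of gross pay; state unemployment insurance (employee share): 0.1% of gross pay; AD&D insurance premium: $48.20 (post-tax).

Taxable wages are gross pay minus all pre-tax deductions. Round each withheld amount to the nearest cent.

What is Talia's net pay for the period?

Gross pay: 40 × $51.65 = $2066.00
Health savings account contribution: $87.39
Taxable wages = $2066.00 − $87.39 = $1978.61
State income tax: $1978.61 × 0.07 = $138.50
Federal withholding: $1978.61 × 0.145 = $286.90
State unemployment insurance (employee share): $2066.00 × 0.001 = $2.07
OASDI: $2066.00 × 0.07 = $144.62
AD&D insurance premium: $48.20
Total deductions = $87.39 + $138.50 + $286.90 + $2.07 + $144.62 + $48.20 = $707.68
Net pay = $2066.00 − $707.68 = $1358.32

$1358.32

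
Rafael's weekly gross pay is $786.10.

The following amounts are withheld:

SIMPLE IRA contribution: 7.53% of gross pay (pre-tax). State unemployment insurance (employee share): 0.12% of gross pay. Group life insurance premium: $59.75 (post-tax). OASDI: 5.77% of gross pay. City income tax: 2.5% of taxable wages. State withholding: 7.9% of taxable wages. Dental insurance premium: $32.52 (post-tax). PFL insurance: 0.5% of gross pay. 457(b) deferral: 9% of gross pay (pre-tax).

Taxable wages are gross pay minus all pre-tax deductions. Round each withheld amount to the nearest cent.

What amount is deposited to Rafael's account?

$445.42

SIMPLE IRA contribution: $786.10 × 0.0753 = $59.19
457(b) deferral: $786.10 × 0.09 = $70.75
Pre-tax total = $59.19 + $70.75 = $129.94
Taxable wages = $786.10 − $129.94 = $656.16
State withholding: $656.16 × 0.079 = $51.84
City income tax: $656.16 × 0.025 = $16.40
OASDI: $786.10 × 0.0577 = $45.36
PFL insurance: $786.10 × 0.005 = $3.93
State unemployment insurance (employee share): $786.10 × 0.0012 = $0.94
Dental insurance premium: $32.52
Group life insurance premium: $59.75
Total deductions = $59.19 + $70.75 + $51.84 + $16.40 + $45.36 + $3.93 + $0.94 + $32.52 + $59.75 = $340.68
Net pay = $786.10 − $340.68 = $445.42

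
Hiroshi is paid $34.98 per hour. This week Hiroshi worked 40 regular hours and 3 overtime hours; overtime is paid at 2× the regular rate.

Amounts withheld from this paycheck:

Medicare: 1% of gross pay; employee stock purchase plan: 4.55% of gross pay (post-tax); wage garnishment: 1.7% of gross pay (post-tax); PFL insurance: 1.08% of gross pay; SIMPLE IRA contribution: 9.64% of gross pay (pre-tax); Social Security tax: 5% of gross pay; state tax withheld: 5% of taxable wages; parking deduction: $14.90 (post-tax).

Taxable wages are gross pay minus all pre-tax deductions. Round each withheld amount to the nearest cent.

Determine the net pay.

$1,151.88

Regular pay: 40 × $34.98 = $1,399.20
Overtime pay: 3 × $34.98 × 2 = $209.88
Gross pay = $1,399.20 + $209.88 = $1,609.08
SIMPLE IRA contribution: $1,609.08 × 0.0964 = $155.12
Taxable wages = $1,609.08 − $155.12 = $1,453.96
State tax withheld: $1,453.96 × 0.05 = $72.70
Medicare: $1,609.08 × 0.01 = $16.09
Social Security tax: $1,609.08 × 0.05 = $80.45
PFL insurance: $1,609.08 × 0.0108 = $17.38
Wage garnishment: $1,609.08 × 0.017 = $27.35
Employee stock purchase plan: $1,609.08 × 0.0455 = $73.21
Parking deduction: $14.90
Total deductions = $155.12 + $72.70 + $16.09 + $80.45 + $17.38 + $27.35 + $73.21 + $14.90 = $457.20
Net pay = $1,609.08 − $457.20 = $1,151.88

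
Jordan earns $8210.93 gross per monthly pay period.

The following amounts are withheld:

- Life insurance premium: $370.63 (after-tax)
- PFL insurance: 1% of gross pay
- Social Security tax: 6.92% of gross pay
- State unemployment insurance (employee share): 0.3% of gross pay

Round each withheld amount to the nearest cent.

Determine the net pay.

$7165.36

PFL insurance: $8210.93 × 0.01 = $82.11
Social Security tax: $8210.93 × 0.0692 = $568.20
State unemployment insurance (employee share): $8210.93 × 0.003 = $24.63
Life insurance premium: $370.63
Total deductions = $82.11 + $568.20 + $24.63 + $370.63 = $1045.57
Net pay = $8210.93 − $1045.57 = $7165.36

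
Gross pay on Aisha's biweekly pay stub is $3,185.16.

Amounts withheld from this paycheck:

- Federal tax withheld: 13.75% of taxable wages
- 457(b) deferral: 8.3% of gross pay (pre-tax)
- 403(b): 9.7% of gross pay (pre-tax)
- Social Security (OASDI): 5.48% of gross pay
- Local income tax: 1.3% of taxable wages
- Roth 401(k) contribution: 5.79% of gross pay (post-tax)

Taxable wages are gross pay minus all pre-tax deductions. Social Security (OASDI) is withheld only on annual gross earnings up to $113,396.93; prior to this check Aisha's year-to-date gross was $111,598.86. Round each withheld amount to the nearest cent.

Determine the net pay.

403(b): $3,185.16 × 0.097 = $308.96
457(b) deferral: $3,185.16 × 0.083 = $264.37
Pre-tax total = $308.96 + $264.37 = $573.33
Taxable wages = $3,185.16 − $573.33 = $2,611.83
Federal tax withheld: $2,611.83 × 0.1375 = $359.13
Local income tax: $2,611.83 × 0.013 = $33.95
Social Security (OASDI): only $113,396.93 − $111,598.86 = $1,798.07 of this check is subject → $1,798.07 × 0.0548 = $98.53
Roth 401(k) contribution: $3,185.16 × 0.0579 = $184.42
Total deductions = $308.96 + $264.37 + $359.13 + $33.95 + $98.53 + $184.42 = $1,249.36
Net pay = $3,185.16 − $1,249.36 = $1,935.80

$1,935.80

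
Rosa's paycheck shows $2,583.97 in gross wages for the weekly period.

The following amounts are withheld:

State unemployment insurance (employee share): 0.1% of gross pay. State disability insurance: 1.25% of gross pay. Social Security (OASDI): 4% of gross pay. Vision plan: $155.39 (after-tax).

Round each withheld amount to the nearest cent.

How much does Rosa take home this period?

$2,290.34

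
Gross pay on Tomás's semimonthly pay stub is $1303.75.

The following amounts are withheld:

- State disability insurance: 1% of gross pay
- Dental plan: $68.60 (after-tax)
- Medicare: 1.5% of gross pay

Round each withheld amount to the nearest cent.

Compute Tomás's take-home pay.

$1202.55

State disability insurance: $1303.75 × 0.01 = $13.04
Medicare: $1303.75 × 0.015 = $19.56
Dental plan: $68.60
Total deductions = $13.04 + $19.56 + $68.60 = $101.20
Net pay = $1303.75 − $101.20 = $1202.55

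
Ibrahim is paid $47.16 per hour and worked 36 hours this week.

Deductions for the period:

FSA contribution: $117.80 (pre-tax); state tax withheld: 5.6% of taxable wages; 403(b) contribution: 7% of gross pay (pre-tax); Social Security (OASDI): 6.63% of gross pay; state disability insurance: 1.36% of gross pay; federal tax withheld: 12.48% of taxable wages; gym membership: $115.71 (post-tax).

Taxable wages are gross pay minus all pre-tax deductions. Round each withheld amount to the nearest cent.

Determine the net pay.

Gross pay: 36 × $47.16 = $1,697.76
FSA contribution: $117.80
403(b) contribution: $1,697.76 × 0.07 = $118.84
Pre-tax total = $117.80 + $118.84 = $236.64
Taxable wages = $1,697.76 − $236.64 = $1,461.12
Federal tax withheld: $1,461.12 × 0.1248 = $182.35
State tax withheld: $1,461.12 × 0.056 = $81.82
State disability insurance: $1,697.76 × 0.0136 = $23.09
Social Security (OASDI): $1,697.76 × 0.0663 = $112.56
Gym membership: $115.71
Total deductions = $117.80 + $118.84 + $182.35 + $81.82 + $23.09 + $112.56 + $115.71 = $752.17
Net pay = $1,697.76 − $752.17 = $945.59

$945.59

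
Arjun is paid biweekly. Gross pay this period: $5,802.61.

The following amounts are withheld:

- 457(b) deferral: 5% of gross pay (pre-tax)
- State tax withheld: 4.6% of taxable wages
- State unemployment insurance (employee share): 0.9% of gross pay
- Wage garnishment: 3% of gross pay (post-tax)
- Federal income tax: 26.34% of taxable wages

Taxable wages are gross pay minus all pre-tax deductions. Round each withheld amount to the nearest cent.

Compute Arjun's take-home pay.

457(b) deferral: $5,802.61 × 0.05 = $290.13
Taxable wages = $5,802.61 − $290.13 = $5,512.48
State tax withheld: $5,512.48 × 0.046 = $253.57
Federal income tax: $5,512.48 × 0.2634 = $1,451.99
State unemployment insurance (employee share): $5,802.61 × 0.009 = $52.22
Wage garnishment: $5,802.61 × 0.03 = $174.08
Total deductions = $290.13 + $253.57 + $1,451.99 + $52.22 + $174.08 = $2,221.99
Net pay = $5,802.61 − $2,221.99 = $3,580.62

$3,580.62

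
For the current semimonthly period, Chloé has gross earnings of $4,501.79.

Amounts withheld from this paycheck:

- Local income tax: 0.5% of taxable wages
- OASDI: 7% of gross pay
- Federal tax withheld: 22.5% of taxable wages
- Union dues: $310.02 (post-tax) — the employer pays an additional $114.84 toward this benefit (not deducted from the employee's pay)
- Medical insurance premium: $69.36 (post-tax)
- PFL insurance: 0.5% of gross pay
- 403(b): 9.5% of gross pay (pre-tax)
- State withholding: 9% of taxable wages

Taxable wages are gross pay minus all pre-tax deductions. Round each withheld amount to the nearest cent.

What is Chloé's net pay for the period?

403(b): $4,501.79 × 0.095 = $427.67
Taxable wages = $4,501.79 − $427.67 = $4,074.12
Federal tax withheld: $4,074.12 × 0.225 = $916.68
Local income tax: $4,074.12 × 0.005 = $20.37
State withholding: $4,074.12 × 0.09 = $366.67
PFL insurance: $4,501.79 × 0.005 = $22.51
OASDI: $4,501.79 × 0.07 = $315.13
Medical insurance premium: $69.36
Union dues: $310.02
(Employer's $114.84 toward union dues is not withheld from the employee.)
Total deductions = $427.67 + $916.68 + $20.37 + $366.67 + $22.51 + $315.13 + $69.36 + $310.02 = $2,448.41
Net pay = $4,501.79 − $2,448.41 = $2,053.38

$2,053.38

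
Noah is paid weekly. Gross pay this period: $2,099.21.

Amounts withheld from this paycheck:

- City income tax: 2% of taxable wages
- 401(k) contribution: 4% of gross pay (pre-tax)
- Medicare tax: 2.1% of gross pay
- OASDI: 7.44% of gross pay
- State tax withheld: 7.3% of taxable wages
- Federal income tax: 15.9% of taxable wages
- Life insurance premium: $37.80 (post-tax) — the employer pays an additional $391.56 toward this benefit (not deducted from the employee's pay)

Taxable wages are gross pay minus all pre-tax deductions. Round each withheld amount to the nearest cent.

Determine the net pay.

401(k) contribution: $2,099.21 × 0.04 = $83.97
Taxable wages = $2,099.21 − $83.97 = $2,015.24
Federal income tax: $2,015.24 × 0.159 = $320.42
State tax withheld: $2,015.24 × 0.073 = $147.11
City income tax: $2,015.24 × 0.02 = $40.30
OASDI: $2,099.21 × 0.0744 = $156.18
Medicare tax: $2,099.21 × 0.021 = $44.08
Life insurance premium: $37.80
(Employer's $391.56 toward life insurance premium is not withheld from the employee.)
Total deductions = $83.97 + $320.42 + $147.11 + $40.30 + $156.18 + $44.08 + $37.80 = $829.86
Net pay = $2,099.21 − $829.86 = $1,269.35

$1,269.35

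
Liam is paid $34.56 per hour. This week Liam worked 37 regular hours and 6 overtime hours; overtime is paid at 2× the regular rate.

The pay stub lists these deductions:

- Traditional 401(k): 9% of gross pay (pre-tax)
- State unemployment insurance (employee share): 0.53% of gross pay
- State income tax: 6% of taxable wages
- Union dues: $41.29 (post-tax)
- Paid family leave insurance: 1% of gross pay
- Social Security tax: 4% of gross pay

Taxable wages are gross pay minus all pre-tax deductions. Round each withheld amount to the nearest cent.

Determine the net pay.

Regular pay: 37 × $34.56 = $1,278.72
Overtime pay: 6 × $34.56 × 2 = $414.72
Gross pay = $1,278.72 + $414.72 = $1,693.44
Traditional 401(k): $1,693.44 × 0.09 = $152.41
Taxable wages = $1,693.44 − $152.41 = $1,541.03
State income tax: $1,541.03 × 0.06 = $92.46
Paid family leave insurance: $1,693.44 × 0.01 = $16.93
State unemployment insurance (employee share): $1,693.44 × 0.0053 = $8.98
Social Security tax: $1,693.44 × 0.04 = $67.74
Union dues: $41.29
Total deductions = $152.41 + $92.46 + $16.93 + $8.98 + $67.74 + $41.29 = $379.81
Net pay = $1,693.44 − $379.81 = $1,313.63

$1,313.63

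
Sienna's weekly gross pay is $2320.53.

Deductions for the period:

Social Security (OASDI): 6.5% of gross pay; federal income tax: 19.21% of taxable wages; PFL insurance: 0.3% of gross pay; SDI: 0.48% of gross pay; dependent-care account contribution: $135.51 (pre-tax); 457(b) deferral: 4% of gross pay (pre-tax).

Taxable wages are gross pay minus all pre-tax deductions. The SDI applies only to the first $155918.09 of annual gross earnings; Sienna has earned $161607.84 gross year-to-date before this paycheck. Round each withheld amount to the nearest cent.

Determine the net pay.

$1532.50

Dependent-care account contribution: $135.51
457(b) deferral: $2320.53 × 0.04 = $92.82
Pre-tax total = $135.51 + $92.82 = $228.33
Taxable wages = $2320.53 − $228.33 = $2092.20
Federal income tax: $2092.20 × 0.1921 = $401.91
Social Security (OASDI): $2320.53 × 0.065 = $150.83
PFL insurance: $2320.53 × 0.003 = $6.96
SDI: annual cap $155918.09 already reached (YTD $161607.84), so $0.00
Total deductions = $135.51 + $92.82 + $401.91 + $150.83 + $6.96 + $0.00 = $788.03
Net pay = $2320.53 − $788.03 = $1532.50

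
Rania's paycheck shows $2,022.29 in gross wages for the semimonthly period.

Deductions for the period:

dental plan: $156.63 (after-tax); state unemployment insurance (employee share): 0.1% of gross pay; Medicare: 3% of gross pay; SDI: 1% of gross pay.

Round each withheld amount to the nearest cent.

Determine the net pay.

$1,782.75

State unemployment insurance (employee share): $2,022.29 × 0.001 = $2.02
SDI: $2,022.29 × 0.01 = $20.22
Medicare: $2,022.29 × 0.03 = $60.67
Dental plan: $156.63
Total deductions = $2.02 + $20.22 + $60.67 + $156.63 = $239.54
Net pay = $2,022.29 − $239.54 = $1,782.75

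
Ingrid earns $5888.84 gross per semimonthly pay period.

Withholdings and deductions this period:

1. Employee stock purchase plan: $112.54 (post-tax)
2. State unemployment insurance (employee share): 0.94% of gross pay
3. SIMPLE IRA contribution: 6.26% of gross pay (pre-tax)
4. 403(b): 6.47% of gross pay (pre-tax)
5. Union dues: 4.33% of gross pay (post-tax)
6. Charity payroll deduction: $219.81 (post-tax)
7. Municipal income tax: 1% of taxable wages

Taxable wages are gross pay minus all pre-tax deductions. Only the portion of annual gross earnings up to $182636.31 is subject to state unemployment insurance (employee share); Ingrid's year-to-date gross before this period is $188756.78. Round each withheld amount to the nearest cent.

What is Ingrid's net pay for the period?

$4500.46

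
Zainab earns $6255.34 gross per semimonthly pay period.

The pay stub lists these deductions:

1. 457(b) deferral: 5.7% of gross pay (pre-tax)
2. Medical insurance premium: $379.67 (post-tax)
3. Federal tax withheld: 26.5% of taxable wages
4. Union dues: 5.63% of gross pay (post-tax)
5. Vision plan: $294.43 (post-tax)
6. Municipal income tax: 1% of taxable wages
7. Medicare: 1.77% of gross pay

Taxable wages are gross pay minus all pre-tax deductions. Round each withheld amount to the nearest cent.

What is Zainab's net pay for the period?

$3139.62

457(b) deferral: $6255.34 × 0.057 = $356.55
Taxable wages = $6255.34 − $356.55 = $5898.79
Federal tax withheld: $5898.79 × 0.265 = $1563.18
Municipal income tax: $5898.79 × 0.01 = $58.99
Medicare: $6255.34 × 0.0177 = $110.72
Union dues: $6255.34 × 0.0563 = $352.18
Vision plan: $294.43
Medical insurance premium: $379.67
Total deductions = $356.55 + $1563.18 + $58.99 + $110.72 + $352.18 + $294.43 + $379.67 = $3115.72
Net pay = $6255.34 − $3115.72 = $3139.62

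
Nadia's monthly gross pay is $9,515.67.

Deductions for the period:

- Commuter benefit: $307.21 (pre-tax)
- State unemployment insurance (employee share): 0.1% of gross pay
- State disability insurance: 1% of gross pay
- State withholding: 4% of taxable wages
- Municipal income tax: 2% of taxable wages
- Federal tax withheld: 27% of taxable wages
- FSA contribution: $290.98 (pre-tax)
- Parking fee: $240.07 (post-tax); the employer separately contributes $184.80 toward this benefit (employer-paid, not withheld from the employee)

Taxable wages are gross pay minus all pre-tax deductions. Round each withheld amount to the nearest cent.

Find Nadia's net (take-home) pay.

Commuter benefit: $307.21
FSA contribution: $290.98
Pre-tax total = $307.21 + $290.98 = $598.19
Taxable wages = $9,515.67 − $598.19 = $8,917.48
Municipal income tax: $8,917.48 × 0.02 = $178.35
Federal tax withheld: $8,917.48 × 0.27 = $2,407.72
State withholding: $8,917.48 × 0.04 = $356.70
State disability insurance: $9,515.67 × 0.01 = $95.16
State unemployment insurance (employee share): $9,515.67 × 0.001 = $9.52
Parking fee: $240.07
(Employer's $184.80 toward parking fee is not withheld from the employee.)
Total deductions = $307.21 + $290.98 + $178.35 + $2,407.72 + $356.70 + $95.16 + $9.52 + $240.07 = $3,885.71
Net pay = $9,515.67 − $3,885.71 = $5,629.96

$5,629.96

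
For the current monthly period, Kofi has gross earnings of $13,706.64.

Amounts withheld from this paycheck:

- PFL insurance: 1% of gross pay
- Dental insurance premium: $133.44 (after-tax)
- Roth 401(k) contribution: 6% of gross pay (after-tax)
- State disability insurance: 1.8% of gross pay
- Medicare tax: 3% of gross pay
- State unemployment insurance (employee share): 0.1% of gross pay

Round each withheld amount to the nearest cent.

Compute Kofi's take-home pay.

$11,942.10

Medicare tax: $13,706.64 × 0.03 = $411.20
State disability insurance: $13,706.64 × 0.018 = $246.72
PFL insurance: $13,706.64 × 0.01 = $137.07
State unemployment insurance (employee share): $13,706.64 × 0.001 = $13.71
Dental insurance premium: $133.44
Roth 401(k) contribution: $13,706.64 × 0.06 = $822.40
Total deductions = $411.20 + $246.72 + $137.07 + $13.71 + $133.44 + $822.40 = $1,764.54
Net pay = $13,706.64 − $1,764.54 = $11,942.10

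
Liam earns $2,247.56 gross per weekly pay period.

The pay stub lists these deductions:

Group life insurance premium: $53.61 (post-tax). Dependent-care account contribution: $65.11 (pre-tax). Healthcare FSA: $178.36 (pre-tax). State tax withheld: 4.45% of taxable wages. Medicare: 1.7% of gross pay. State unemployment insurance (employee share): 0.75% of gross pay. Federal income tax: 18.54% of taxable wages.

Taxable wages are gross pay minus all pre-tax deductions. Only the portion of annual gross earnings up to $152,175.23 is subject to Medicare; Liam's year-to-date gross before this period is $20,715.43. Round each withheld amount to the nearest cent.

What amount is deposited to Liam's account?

$1,434.67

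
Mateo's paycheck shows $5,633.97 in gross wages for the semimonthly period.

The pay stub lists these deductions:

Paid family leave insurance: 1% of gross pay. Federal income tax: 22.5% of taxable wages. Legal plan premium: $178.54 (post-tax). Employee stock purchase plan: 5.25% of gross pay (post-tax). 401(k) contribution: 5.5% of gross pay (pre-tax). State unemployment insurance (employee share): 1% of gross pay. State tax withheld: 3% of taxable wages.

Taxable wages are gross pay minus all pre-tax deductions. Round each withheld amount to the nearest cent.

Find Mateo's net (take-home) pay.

$3,379.46

401(k) contribution: $5,633.97 × 0.055 = $309.87
Taxable wages = $5,633.97 − $309.87 = $5,324.10
Federal income tax: $5,324.10 × 0.225 = $1,197.92
State tax withheld: $5,324.10 × 0.03 = $159.72
State unemployment insurance (employee share): $5,633.97 × 0.01 = $56.34
Paid family leave insurance: $5,633.97 × 0.01 = $56.34
Employee stock purchase plan: $5,633.97 × 0.0525 = $295.78
Legal plan premium: $178.54
Total deductions = $309.87 + $1,197.92 + $159.72 + $56.34 + $56.34 + $295.78 + $178.54 = $2,254.51
Net pay = $5,633.97 − $2,254.51 = $3,379.46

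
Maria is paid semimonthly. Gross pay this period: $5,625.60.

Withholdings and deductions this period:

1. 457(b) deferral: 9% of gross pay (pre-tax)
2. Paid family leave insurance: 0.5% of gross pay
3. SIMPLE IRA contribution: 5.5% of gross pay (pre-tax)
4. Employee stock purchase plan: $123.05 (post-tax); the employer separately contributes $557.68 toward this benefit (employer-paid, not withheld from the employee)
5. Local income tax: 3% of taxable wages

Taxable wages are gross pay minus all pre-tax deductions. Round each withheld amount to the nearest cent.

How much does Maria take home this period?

SIMPLE IRA contribution: $5,625.60 × 0.055 = $309.41
457(b) deferral: $5,625.60 × 0.09 = $506.30
Pre-tax total = $309.41 + $506.30 = $815.71
Taxable wages = $5,625.60 − $815.71 = $4,809.89
Local income tax: $4,809.89 × 0.03 = $144.30
Paid family leave insurance: $5,625.60 × 0.005 = $28.13
Employee stock purchase plan: $123.05
(Employer's $557.68 toward employee stock purchase plan is not withheld from the employee.)
Total deductions = $309.41 + $506.30 + $144.30 + $28.13 + $123.05 = $1,111.19
Net pay = $5,625.60 − $1,111.19 = $4,514.41

$4,514.41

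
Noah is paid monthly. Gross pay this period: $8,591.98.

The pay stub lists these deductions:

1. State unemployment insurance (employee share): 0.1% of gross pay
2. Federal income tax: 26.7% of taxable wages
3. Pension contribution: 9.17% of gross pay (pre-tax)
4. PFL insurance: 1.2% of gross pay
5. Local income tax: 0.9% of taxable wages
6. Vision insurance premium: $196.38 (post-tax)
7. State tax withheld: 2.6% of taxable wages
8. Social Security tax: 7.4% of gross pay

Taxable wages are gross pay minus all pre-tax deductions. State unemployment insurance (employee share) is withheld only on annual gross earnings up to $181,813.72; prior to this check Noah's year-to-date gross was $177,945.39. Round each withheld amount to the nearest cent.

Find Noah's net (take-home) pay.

$4,508.10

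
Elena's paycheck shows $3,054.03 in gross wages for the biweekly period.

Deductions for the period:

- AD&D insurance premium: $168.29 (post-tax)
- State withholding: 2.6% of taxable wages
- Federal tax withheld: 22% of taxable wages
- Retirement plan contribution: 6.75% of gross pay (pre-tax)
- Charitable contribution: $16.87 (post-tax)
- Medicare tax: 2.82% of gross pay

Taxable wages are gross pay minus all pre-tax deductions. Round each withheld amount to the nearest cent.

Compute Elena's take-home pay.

Retirement plan contribution: $3,054.03 × 0.0675 = $206.15
Taxable wages = $3,054.03 − $206.15 = $2,847.88
Federal tax withheld: $2,847.88 × 0.22 = $626.53
State withholding: $2,847.88 × 0.026 = $74.04
Medicare tax: $3,054.03 × 0.0282 = $86.12
Charitable contribution: $16.87
AD&D insurance premium: $168.29
Total deductions = $206.15 + $626.53 + $74.04 + $86.12 + $16.87 + $168.29 = $1,178.00
Net pay = $3,054.03 − $1,178.00 = $1,876.03

$1,876.03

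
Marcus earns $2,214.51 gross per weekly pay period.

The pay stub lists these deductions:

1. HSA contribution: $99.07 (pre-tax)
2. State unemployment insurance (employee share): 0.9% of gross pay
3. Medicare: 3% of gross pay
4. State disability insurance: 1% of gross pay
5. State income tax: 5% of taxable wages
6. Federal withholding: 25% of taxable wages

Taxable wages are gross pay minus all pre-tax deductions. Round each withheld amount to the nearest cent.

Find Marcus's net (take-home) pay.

$1,372.29

HSA contribution: $99.07
Taxable wages = $2,214.51 − $99.07 = $2,115.44
Federal withholding: $2,115.44 × 0.25 = $528.86
State income tax: $2,115.44 × 0.05 = $105.77
Medicare: $2,214.51 × 0.03 = $66.44
State unemployment insurance (employee share): $2,214.51 × 0.009 = $19.93
State disability insurance: $2,214.51 × 0.01 = $22.15
Total deductions = $99.07 + $528.86 + $105.77 + $66.44 + $19.93 + $22.15 = $842.22
Net pay = $2,214.51 − $842.22 = $1,372.29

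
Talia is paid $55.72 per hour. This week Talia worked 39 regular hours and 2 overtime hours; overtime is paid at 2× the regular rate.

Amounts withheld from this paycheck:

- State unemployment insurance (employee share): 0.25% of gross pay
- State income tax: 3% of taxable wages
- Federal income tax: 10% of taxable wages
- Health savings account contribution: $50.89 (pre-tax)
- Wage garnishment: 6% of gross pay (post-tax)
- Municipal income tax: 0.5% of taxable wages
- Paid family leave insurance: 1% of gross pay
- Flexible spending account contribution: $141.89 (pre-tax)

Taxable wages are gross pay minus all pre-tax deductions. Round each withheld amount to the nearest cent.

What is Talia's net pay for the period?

$1732.03

Regular pay: 39 × $55.72 = $2173.08
Overtime pay: 2 × $55.72 × 2 = $222.88
Gross pay = $2173.08 + $222.88 = $2395.96
Health savings account contribution: $50.89
Flexible spending account contribution: $141.89
Pre-tax total = $50.89 + $141.89 = $192.78
Taxable wages = $2395.96 − $192.78 = $2203.18
State income tax: $2203.18 × 0.03 = $66.10
Municipal income tax: $2203.18 × 0.005 = $11.02
Federal income tax: $2203.18 × 0.1 = $220.32
Paid family leave insurance: $2395.96 × 0.01 = $23.96
State unemployment insurance (employee share): $2395.96 × 0.0025 = $5.99
Wage garnishment: $2395.96 × 0.06 = $143.76
Total deductions = $50.89 + $141.89 + $66.10 + $11.02 + $220.32 + $23.96 + $5.99 + $143.76 = $663.93
Net pay = $2395.96 − $663.93 = $1732.03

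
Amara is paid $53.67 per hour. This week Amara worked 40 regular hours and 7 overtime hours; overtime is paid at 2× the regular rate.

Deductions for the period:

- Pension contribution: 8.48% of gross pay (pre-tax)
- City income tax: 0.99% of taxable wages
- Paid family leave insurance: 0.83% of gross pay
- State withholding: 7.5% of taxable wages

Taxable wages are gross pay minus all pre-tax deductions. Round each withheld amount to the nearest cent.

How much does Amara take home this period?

Regular pay: 40 × $53.67 = $2,146.80
Overtime pay: 7 × $53.67 × 2 = $751.38
Gross pay = $2,146.80 + $751.38 = $2,898.18
Pension contribution: $2,898.18 × 0.0848 = $245.77
Taxable wages = $2,898.18 − $245.77 = $2,652.41
City income tax: $2,652.41 × 0.0099 = $26.26
State withholding: $2,652.41 × 0.075 = $198.93
Paid family leave insurance: $2,898.18 × 0.0083 = $24.05
Total deductions = $245.77 + $26.26 + $198.93 + $24.05 = $495.01
Net pay = $2,898.18 − $495.01 = $2,403.17

$2,403.17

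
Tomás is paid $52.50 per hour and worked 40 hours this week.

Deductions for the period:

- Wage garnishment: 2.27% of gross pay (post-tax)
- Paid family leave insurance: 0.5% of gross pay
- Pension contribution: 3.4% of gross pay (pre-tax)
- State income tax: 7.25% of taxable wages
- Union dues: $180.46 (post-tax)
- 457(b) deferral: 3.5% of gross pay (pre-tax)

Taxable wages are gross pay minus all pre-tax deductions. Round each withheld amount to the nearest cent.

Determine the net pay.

Gross pay: 40 × $52.50 = $2,100.00
Pension contribution: $2,100.00 × 0.034 = $71.40
457(b) deferral: $2,100.00 × 0.035 = $73.50
Pre-tax total = $71.40 + $73.50 = $144.90
Taxable wages = $2,100.00 − $144.90 = $1,955.10
State income tax: $1,955.10 × 0.0725 = $141.74
Paid family leave insurance: $2,100.00 × 0.005 = $10.50
Union dues: $180.46
Wage garnishment: $2,100.00 × 0.0227 = $47.67
Total deductions = $71.40 + $73.50 + $141.74 + $10.50 + $180.46 + $47.67 = $525.27
Net pay = $2,100.00 − $525.27 = $1,574.73

$1,574.73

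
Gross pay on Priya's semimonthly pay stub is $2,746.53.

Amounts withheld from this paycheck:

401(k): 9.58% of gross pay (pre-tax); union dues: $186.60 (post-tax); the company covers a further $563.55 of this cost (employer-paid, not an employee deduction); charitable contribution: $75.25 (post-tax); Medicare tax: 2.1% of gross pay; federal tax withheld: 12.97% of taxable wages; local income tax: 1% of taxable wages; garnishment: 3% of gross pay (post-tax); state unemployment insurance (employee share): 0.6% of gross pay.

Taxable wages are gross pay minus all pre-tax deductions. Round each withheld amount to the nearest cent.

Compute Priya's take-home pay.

$1,718.07

401(k): $2,746.53 × 0.0958 = $263.12
Taxable wages = $2,746.53 − $263.12 = $2,483.41
Federal tax withheld: $2,483.41 × 0.1297 = $322.10
Local income tax: $2,483.41 × 0.01 = $24.83
Medicare tax: $2,746.53 × 0.021 = $57.68
State unemployment insurance (employee share): $2,746.53 × 0.006 = $16.48
Charitable contribution: $75.25
Union dues: $186.60
Garnishment: $2,746.53 × 0.03 = $82.40
(Employer's $563.55 toward union dues is not withheld from the employee.)
Total deductions = $263.12 + $322.10 + $24.83 + $57.68 + $16.48 + $75.25 + $186.60 + $82.40 = $1,028.46
Net pay = $2,746.53 − $1,028.46 = $1,718.07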